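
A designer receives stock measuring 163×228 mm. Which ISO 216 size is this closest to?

Aspect ratio 228/163 ≈ 1.399 (ISO target is √2 ≈ 1.414).
In the C-series (envelope sizes, between A and B): C5 = 162 × 229 mm.
Off by 2 mm total — nearest standard size.

C5 (162 × 229 mm)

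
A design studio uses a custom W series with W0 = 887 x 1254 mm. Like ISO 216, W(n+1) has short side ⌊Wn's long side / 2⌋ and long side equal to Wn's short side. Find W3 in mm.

313 × 443 mm

W1: ⌊1254/2⌋ × 887 = 627 × 887 mm
W2: ⌊887/2⌋ × 627 = 443 × 627 mm
W3: ⌊627/2⌋ × 443 = 313 × 443 mm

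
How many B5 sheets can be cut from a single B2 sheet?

Each ISO step halves the sheet: 1 × B2 → 2 × B3 → 4 × B4 → 8 × B5
From B2 to B5 is 3 halving steps: 2^3 = 8.

8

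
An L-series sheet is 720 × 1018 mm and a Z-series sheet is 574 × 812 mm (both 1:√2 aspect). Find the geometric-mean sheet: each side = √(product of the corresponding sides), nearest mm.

Short side: √(720 · 574) = √413280 ≈ 642.9 → 643 mm
Long side: √(1018 · 812) = √826616 ≈ 909.2 → 909 mm

643 × 909 mm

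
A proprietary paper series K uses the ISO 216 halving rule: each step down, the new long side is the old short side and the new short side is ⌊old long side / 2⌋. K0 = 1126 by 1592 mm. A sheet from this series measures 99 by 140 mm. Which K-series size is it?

K0: 1126 × 1592 mm
K1: 796 × 1126 mm
K2: 563 × 796 mm
K3: 398 × 563 mm
K4: 281 × 398 mm
K5: 199 × 281 mm
K6: 140 × 199 mm
K7: 99 × 140 mm
K8: 70 × 99 mm
→ matches K7.

K7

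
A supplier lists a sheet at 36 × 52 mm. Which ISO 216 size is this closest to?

Aspect ratio 52/36 ≈ 1.444 (ISO target is √2 ≈ 1.414).
In the A-series (A0 area = 1 m²): A9 = 37 × 52 mm.
Off by 1 mm total — nearest standard size.

A9 (37 × 52 mm)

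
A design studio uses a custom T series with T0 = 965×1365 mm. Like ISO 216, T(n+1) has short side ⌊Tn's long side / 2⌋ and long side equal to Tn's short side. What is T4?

241 × 341 mm

T1: ⌊1365/2⌋ × 965 = 682 × 965 mm
T2: ⌊965/2⌋ × 682 = 482 × 682 mm
T3: ⌊682/2⌋ × 482 = 341 × 482 mm
T4: ⌊482/2⌋ × 341 = 241 × 341 mm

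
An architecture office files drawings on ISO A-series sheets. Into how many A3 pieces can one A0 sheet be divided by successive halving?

A0 = 841 × 1189 mm; A3 = 297 × 420 mm.
Each halving step doubles the count; 3 steps from A0 to A3.
2^3 = 8.

8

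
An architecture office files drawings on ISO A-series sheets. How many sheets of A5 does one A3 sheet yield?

A3 = 297 × 420 mm; A5 = 148 × 210 mm.
Each halving step doubles the count; 2 steps from A3 to A5.
2^2 = 4.

4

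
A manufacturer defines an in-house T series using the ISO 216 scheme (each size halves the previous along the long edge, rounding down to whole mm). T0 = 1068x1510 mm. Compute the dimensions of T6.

T1 = 755 × 1068 mm (from T0 by 1 halving).
T2: ⌊1068/2⌋ × 755 = 534 × 755 mm
T3: ⌊755/2⌋ × 534 = 377 × 534 mm
T4: ⌊534/2⌋ × 377 = 267 × 377 mm
T5: ⌊377/2⌋ × 267 = 188 × 267 mm
T6: ⌊267/2⌋ × 188 = 133 × 188 mm

133 × 188 mm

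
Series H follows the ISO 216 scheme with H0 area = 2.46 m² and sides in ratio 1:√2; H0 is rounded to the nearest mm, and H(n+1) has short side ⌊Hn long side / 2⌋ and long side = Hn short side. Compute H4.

Let H0's short side be w mm. w · w√2 = 2.46 m² = 2,460,000 mm², so w ≈ 1318.9 mm and w√2 ≈ 1865.2 mm → H0 = 1319 × 1865 mm.
H1: ⌊1865/2⌋ × 1319 = 932 × 1319 mm
H2: ⌊1319/2⌋ × 932 = 659 × 932 mm
H3: ⌊932/2⌋ × 659 = 466 × 659 mm
H4: ⌊659/2⌋ × 466 = 329 × 466 mm

329 × 466 mm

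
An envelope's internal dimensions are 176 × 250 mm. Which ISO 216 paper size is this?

B5 (176 × 250 mm)

Aspect ratio 250/176 ≈ 1.420 — close to the ISO √2 ≈ 1.414.
In the B-series (B0 = 1000 × 1414 mm): B5 = 176 × 250 mm.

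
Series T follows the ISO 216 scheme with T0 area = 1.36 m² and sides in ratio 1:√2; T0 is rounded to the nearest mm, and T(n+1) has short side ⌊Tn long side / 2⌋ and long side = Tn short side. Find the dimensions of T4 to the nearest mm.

Let T0's short side be w mm. w · w√2 = 1.36 m² = 1,360,000 mm², so w ≈ 980.6 mm and w√2 ≈ 1386.8 mm → T0 = 981 × 1387 mm.
T1: ⌊1387/2⌋ × 981 = 693 × 981 mm
T2: ⌊981/2⌋ × 693 = 490 × 693 mm
T3: ⌊693/2⌋ × 490 = 346 × 490 mm
T4: ⌊490/2⌋ × 346 = 245 × 346 mm

245 × 346 mm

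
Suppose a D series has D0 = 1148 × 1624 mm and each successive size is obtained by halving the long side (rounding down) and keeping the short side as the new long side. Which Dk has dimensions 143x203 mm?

D0: 1148 × 1624 mm
D1: 812 × 1148 mm
D2: 574 × 812 mm
D3: 406 × 574 mm
D4: 287 × 406 mm
D5: 203 × 287 mm
D6: 143 × 203 mm
D7: 101 × 143 mm
→ matches D6.

D6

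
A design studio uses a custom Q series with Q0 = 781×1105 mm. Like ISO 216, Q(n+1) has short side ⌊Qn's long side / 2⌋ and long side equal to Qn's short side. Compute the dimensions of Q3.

Q1: ⌊1105/2⌋ × 781 = 552 × 781 mm
Q2: ⌊781/2⌋ × 552 = 390 × 552 mm
Q3: ⌊552/2⌋ × 390 = 276 × 390 mm

276 × 390 mm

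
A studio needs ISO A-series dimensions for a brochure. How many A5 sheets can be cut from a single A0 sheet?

A0 = 841 × 1189 mm; A5 = 148 × 210 mm.
Each halving step doubles the count; 5 steps from A0 to A5.
2^5 = 32.

32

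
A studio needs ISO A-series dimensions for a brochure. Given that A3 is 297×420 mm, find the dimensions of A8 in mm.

52 × 74 mm

A4: ⌊420/2⌋ × 297 = 210 × 297 mm
A5: ⌊297/2⌋ × 210 = 148 × 210 mm
A6: ⌊210/2⌋ × 148 = 105 × 148 mm
A7: ⌊148/2⌋ × 105 = 74 × 105 mm
A8: ⌊105/2⌋ × 74 = 52 × 74 mm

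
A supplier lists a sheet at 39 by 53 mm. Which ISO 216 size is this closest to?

Aspect ratio 53/39 ≈ 1.359 (ISO target is √2 ≈ 1.414).
In the A-series (A0 area = 1 m²): A9 = 37 × 52 mm.
Off by 3 mm total — nearest standard size.

A9 (37 × 52 mm)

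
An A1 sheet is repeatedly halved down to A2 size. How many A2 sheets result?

2

Each ISO step halves the sheet: 1 × A1 → 2 × A2
From A1 to A2 is 1 halving step: 2^1 = 2.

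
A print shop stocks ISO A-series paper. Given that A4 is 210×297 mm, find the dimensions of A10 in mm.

26 × 37 mm

A5: ⌊297/2⌋ × 210 = 148 × 210 mm
A6: ⌊210/2⌋ × 148 = 105 × 148 mm
A7: ⌊148/2⌋ × 105 = 74 × 105 mm
A8: ⌊105/2⌋ × 74 = 52 × 74 mm
A9: ⌊74/2⌋ × 52 = 37 × 52 mm
A10: ⌊52/2⌋ × 37 = 26 × 37 mm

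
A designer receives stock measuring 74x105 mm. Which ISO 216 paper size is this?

Aspect ratio 105/74 ≈ 1.419 — close to the ISO √2 ≈ 1.414.
In the A-series (A0 area = 1 m²): A7 = 74 × 105 mm.

A7 (74 × 105 mm)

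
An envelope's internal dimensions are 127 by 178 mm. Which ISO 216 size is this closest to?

B6 (125 × 176 mm)

Aspect ratio 178/127 ≈ 1.402 — close to the ISO √2 ≈ 1.414.
In the B-series (B0 = 1000 × 1414 mm): B6 = 125 × 176 mm.
Off by 4 mm total — nearest standard size.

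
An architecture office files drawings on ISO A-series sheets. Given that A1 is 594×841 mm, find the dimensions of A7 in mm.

A2: ⌊841/2⌋ × 594 = 420 × 594 mm
A3: ⌊594/2⌋ × 420 = 297 × 420 mm
A4: ⌊420/2⌋ × 297 = 210 × 297 mm
A5: ⌊297/2⌋ × 210 = 148 × 210 mm
A6: ⌊210/2⌋ × 148 = 105 × 148 mm
A7: ⌊148/2⌋ × 105 = 74 × 105 mm

74 × 105 mm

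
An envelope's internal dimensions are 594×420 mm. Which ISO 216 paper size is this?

A2 (420 × 594 mm)

Aspect ratio 594/420 ≈ 1.414 — close to the ISO √2 ≈ 1.414.
In the A-series (A0 area = 1 m²): A2 = 420 × 594 mm.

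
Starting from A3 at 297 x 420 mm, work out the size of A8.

52 × 74 mm

A4: ⌊420/2⌋ × 297 = 210 × 297 mm
A5: ⌊297/2⌋ × 210 = 148 × 210 mm
A6: ⌊210/2⌋ × 148 = 105 × 148 mm
A7: ⌊148/2⌋ × 105 = 74 × 105 mm
A8: ⌊105/2⌋ × 74 = 52 × 74 mm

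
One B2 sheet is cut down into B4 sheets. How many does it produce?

4

Each ISO step halves the sheet: 1 × B2 → 2 × B3 → 4 × B4
From B2 to B4 is 2 halving steps: 2^2 = 4.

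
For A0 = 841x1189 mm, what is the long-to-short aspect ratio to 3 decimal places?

1.414

1189 / 841 = 1.414
Matches √2 ≈ 1.414 — the ISO 216 defining ratio.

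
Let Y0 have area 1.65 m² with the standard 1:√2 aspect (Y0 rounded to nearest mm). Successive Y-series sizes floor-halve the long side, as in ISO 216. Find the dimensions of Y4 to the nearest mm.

Let Y0's short side be w mm. w · w√2 = 1.65 m² = 1,650,000 mm², so w ≈ 1080.2 mm and w√2 ≈ 1527.6 mm → Y0 = 1080 × 1528 mm.
Y1: ⌊1528/2⌋ × 1080 = 764 × 1080 mm
Y2: ⌊1080/2⌋ × 764 = 540 × 764 mm
Y3: ⌊764/2⌋ × 540 = 382 × 540 mm
Y4: ⌊540/2⌋ × 382 = 270 × 382 mm

270 × 382 mm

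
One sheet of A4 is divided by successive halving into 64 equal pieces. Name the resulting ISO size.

64 = 2^6, so 6 halving steps.
A4 → A5 → … → A10 after 6 steps.

A10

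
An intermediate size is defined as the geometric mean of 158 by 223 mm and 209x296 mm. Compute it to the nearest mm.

Short side: √(158 · 209) = √33022 ≈ 181.7 → 182 mm
Long side: √(223 · 296) = √66008 ≈ 256.9 → 257 mm

182 × 257 mm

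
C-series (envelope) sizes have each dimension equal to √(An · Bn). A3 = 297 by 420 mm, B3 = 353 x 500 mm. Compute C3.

324 × 458 mm

Short side: √(297 · 353) = √104841 ≈ 323.8 → 324 mm
Long side: √(420 · 500) = √210000 ≈ 458.3 → 458 mm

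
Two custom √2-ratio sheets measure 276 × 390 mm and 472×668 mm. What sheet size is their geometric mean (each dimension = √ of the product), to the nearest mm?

Short side: √(276 · 472) = √130272 ≈ 360.9 → 361 mm
Long side: √(390 · 668) = √260520 ≈ 510.4 → 510 mm

361 × 510 mm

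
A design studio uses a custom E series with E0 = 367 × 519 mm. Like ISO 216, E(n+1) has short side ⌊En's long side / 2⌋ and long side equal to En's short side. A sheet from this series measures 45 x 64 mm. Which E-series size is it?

E6

E0: 367 × 519 mm
E1: 259 × 367 mm
E2: 183 × 259 mm
E3: 129 × 183 mm
E4: 91 × 129 mm
E5: 64 × 91 mm
E6: 45 × 64 mm
E7: 32 × 45 mm
→ matches E6.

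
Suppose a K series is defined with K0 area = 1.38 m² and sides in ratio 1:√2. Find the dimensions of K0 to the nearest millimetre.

988 × 1397 mm

Let the short side be w mm. Then w · w√2 = 1.38 m² = 1,380,000 mm².
w² = 1,380,000/√2, so w ≈ 987.8 mm; long side = w√2 ≈ 1397.0 mm.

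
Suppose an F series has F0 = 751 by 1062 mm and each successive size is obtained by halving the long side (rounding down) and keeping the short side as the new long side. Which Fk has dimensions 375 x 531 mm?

F2

F0: 751 × 1062 mm
F1: 531 × 751 mm
F2: 375 × 531 mm
F3: 265 × 375 mm
→ matches F2.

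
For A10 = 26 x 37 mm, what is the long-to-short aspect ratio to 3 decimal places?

1.423

37 / 26 = 1.423
ISO 216 targets √2 ≈ 1.414; the +0.009 deviation is from mm rounding.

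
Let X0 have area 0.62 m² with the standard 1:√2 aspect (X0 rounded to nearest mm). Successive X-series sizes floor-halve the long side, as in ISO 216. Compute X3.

234 × 331 mm

Let X0's short side be w mm. w · w√2 = 0.62 m² = 620,000 mm², so w ≈ 662.1 mm and w√2 ≈ 936.4 mm → X0 = 662 × 936 mm.
X1: ⌊936/2⌋ × 662 = 468 × 662 mm
X2: ⌊662/2⌋ × 468 = 331 × 468 mm
X3: ⌊468/2⌋ × 331 = 234 × 331 mm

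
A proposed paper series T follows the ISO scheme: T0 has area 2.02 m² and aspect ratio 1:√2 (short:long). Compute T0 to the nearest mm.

Let the short side be w mm. Then w · w√2 = 2.02 m² = 2,020,000 mm².
w² = 2,020,000/√2, so w ≈ 1195.1 mm; long side = w√2 ≈ 1690.2 mm.

1195 × 1690 mm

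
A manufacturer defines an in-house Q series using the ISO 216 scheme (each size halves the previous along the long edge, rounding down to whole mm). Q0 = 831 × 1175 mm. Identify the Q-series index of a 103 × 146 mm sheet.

Q0: 831 × 1175 mm
Q1: 587 × 831 mm
Q2: 415 × 587 mm
Q3: 293 × 415 mm
Q4: 207 × 293 mm
Q5: 146 × 207 mm
Q6: 103 × 146 mm
Q7: 73 × 103 mm
→ matches Q6.

Q6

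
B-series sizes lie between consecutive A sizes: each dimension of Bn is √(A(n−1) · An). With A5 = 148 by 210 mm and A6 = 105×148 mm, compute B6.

Short side: √(148 · 105) = √15540 ≈ 124.7 → 125 mm
Long side: √(210 · 148) = √31080 ≈ 176.3 → 176 mm

125 × 176 mm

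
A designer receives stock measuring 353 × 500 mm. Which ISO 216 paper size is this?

Aspect ratio 500/353 ≈ 1.416 — close to the ISO √2 ≈ 1.414.
In the B-series (B0 = 1000 × 1414 mm): B3 = 353 × 500 mm.

B3 (353 × 500 mm)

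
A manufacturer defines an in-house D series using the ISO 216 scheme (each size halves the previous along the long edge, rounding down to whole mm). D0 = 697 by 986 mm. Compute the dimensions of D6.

D1 = 493 × 697 mm (from D0 by 1 halving).
D2: ⌊697/2⌋ × 493 = 348 × 493 mm
D3: ⌊493/2⌋ × 348 = 246 × 348 mm
D4: ⌊348/2⌋ × 246 = 174 × 246 mm
D5: ⌊246/2⌋ × 174 = 123 × 174 mm
D6: ⌊174/2⌋ × 123 = 87 × 123 mm

87 × 123 mm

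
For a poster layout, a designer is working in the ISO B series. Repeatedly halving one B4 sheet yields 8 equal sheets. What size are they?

B7

8 = 2^3, so 3 halving steps.
B4 → B5 → … → B7 after 3 steps.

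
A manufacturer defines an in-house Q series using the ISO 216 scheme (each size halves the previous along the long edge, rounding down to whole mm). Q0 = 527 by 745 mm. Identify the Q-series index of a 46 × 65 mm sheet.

Q7

Q0: 527 × 745 mm
Q1: 372 × 527 mm
Q2: 263 × 372 mm
Q3: 186 × 263 mm
Q4: 131 × 186 mm
Q5: 93 × 131 mm
Q6: 65 × 93 mm
Q7: 46 × 65 mm
Q8: 32 × 46 mm
→ matches Q7.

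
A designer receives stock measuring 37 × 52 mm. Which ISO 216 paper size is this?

A9 (37 × 52 mm)

Aspect ratio 52/37 ≈ 1.405 — close to the ISO √2 ≈ 1.414.
In the A-series (A0 area = 1 m²): A9 = 37 × 52 mm.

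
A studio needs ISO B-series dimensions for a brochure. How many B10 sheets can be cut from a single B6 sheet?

16

Each ISO step halves the sheet: 1 × B6 → 2 × B7 → 4 × B8 → 8 × B9 → …
From B6 to B10 is 4 halving steps: 2^4 = 16.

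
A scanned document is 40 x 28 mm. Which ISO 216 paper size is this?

C10 (28 × 40 mm)

Aspect ratio 40/28 ≈ 1.429 — close to the ISO √2 ≈ 1.414.
In the C-series (envelope sizes, between A and B): C10 = 28 × 40 mm.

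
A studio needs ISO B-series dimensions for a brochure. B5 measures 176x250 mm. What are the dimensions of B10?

B6: ⌊250/2⌋ × 176 = 125 × 176 mm
B7: ⌊176/2⌋ × 125 = 88 × 125 mm
B8: ⌊125/2⌋ × 88 = 62 × 88 mm
B9: ⌊88/2⌋ × 62 = 44 × 62 mm
B10: ⌊62/2⌋ × 44 = 31 × 44 mm

31 × 44 mm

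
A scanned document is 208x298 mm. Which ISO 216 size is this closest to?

A4 (210 × 297 mm)

Aspect ratio 298/208 ≈ 1.433 (ISO target is √2 ≈ 1.414).
In the A-series (A0 area = 1 m²): A4 = 210 × 297 mm.
Off by 3 mm total — nearest standard size.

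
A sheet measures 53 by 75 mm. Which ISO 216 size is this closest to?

Aspect ratio 75/53 ≈ 1.415 — close to the ISO √2 ≈ 1.414.
In the A-series (A0 area = 1 m²): A8 = 52 × 74 mm.
Off by 2 mm total — nearest standard size.

A8 (52 × 74 mm)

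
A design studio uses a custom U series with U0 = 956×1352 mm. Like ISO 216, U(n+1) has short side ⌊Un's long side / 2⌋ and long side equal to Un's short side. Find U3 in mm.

U1: ⌊1352/2⌋ × 956 = 676 × 956 mm
U2: ⌊956/2⌋ × 676 = 478 × 676 mm
U3: ⌊676/2⌋ × 478 = 338 × 478 mm

338 × 478 mm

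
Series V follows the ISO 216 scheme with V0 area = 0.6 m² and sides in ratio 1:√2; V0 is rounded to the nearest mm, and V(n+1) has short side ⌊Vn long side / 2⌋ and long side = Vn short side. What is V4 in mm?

162 × 230 mm

Let V0's short side be w mm. w · w√2 = 0.6 m² = 600,000 mm², so w ≈ 651.4 mm and w√2 ≈ 921.2 mm → V0 = 651 × 921 mm.
V1: ⌊921/2⌋ × 651 = 460 × 651 mm
V2: ⌊651/2⌋ × 460 = 325 × 460 mm
V3: ⌊460/2⌋ × 325 = 230 × 325 mm
V4: ⌊325/2⌋ × 230 = 162 × 230 mm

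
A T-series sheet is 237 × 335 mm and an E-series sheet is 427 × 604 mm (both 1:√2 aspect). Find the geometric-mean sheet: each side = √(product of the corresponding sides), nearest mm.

Short side: √(237 · 427) = √101199 ≈ 318.1 → 318 mm
Long side: √(335 · 604) = √202340 ≈ 449.8 → 450 mm

318 × 450 mm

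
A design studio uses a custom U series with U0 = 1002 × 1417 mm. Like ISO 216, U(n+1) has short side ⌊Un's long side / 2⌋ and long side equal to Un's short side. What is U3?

354 × 501 mm

U1 = 708 × 1002 mm (from U0 by 1 halving).
U2: ⌊1002/2⌋ × 708 = 501 × 708 mm
U3: ⌊708/2⌋ × 501 = 354 × 501 mm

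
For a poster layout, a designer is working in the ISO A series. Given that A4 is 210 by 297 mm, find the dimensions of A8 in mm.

52 × 74 mm

A5: ⌊297/2⌋ × 210 = 148 × 210 mm
A6: ⌊210/2⌋ × 148 = 105 × 148 mm
A7: ⌊148/2⌋ × 105 = 74 × 105 mm
A8: ⌊105/2⌋ × 74 = 52 × 74 mm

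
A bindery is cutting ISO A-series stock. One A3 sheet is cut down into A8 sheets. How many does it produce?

32

Each ISO step halves the sheet: 1 × A3 → 2 × A4 → 4 × A5 → 8 × A6 → …
From A3 to A8 is 5 halving steps: 2^5 = 32.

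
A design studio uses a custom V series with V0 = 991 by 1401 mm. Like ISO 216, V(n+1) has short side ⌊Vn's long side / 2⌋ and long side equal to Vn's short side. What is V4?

V1 = 700 × 991 mm (from V0 by 1 halving).
V2: ⌊991/2⌋ × 700 = 495 × 700 mm
V3: ⌊700/2⌋ × 495 = 350 × 495 mm
V4: ⌊495/2⌋ × 350 = 247 × 350 mm

247 × 350 mm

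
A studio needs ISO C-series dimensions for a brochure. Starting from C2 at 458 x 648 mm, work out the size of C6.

C3: ⌊648/2⌋ × 458 = 324 × 458 mm
C4: ⌊458/2⌋ × 324 = 229 × 324 mm
C5: ⌊324/2⌋ × 229 = 162 × 229 mm
C6: ⌊229/2⌋ × 162 = 114 × 162 mm

114 × 162 mm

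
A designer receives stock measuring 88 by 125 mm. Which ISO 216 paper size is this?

Aspect ratio 125/88 ≈ 1.420 — close to the ISO √2 ≈ 1.414.
In the B-series (B0 = 1000 × 1414 mm): B7 = 88 × 125 mm.

B7 (88 × 125 mm)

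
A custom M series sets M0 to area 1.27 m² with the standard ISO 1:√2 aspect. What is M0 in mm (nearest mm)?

Let the short side be w mm. Then w · w√2 = 1.27 m² = 1,270,000 mm².
w² = 1,270,000/√2, so w ≈ 947.6 mm; long side = w√2 ≈ 1340.2 mm.

948 × 1340 mm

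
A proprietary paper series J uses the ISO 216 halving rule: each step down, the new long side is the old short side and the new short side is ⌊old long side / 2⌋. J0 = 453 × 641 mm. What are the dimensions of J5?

80 × 113 mm

J1: ⌊641/2⌋ × 453 = 320 × 453 mm
J2: ⌊453/2⌋ × 320 = 226 × 320 mm
J3: ⌊320/2⌋ × 226 = 160 × 226 mm
J4: ⌊226/2⌋ × 160 = 113 × 160 mm
J5: ⌊160/2⌋ × 113 = 80 × 113 mm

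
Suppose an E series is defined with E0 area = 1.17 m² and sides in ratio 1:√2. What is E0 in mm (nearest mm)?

910 × 1286 mm

Let the short side be w mm. Then w · w√2 = 1.17 m² = 1,170,000 mm².
w² = 1,170,000/√2, so w ≈ 909.6 mm; long side = w√2 ≈ 1286.3 mm.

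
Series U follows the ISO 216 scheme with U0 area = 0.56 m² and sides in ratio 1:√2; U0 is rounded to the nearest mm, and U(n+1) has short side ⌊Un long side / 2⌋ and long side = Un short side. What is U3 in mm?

222 × 314 mm

Let U0's short side be w mm. w · w√2 = 0.56 m² = 560,000 mm², so w ≈ 629.3 mm and w√2 ≈ 889.9 mm → U0 = 629 × 890 mm.
U1: ⌊890/2⌋ × 629 = 445 × 629 mm
U2: ⌊629/2⌋ × 445 = 314 × 445 mm
U3: ⌊445/2⌋ × 314 = 222 × 314 mm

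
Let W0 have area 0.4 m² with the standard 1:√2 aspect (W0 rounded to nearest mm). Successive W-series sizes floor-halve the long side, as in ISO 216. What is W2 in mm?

266 × 376 mm

Let W0's short side be w mm. w · w√2 = 0.4 m² = 400,000 mm², so w ≈ 531.8 mm and w√2 ≈ 752.1 mm → W0 = 532 × 752 mm.
W1: ⌊752/2⌋ × 532 = 376 × 532 mm
W2: ⌊532/2⌋ × 376 = 266 × 376 mm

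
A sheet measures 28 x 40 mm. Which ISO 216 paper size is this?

C10 (28 × 40 mm)

Aspect ratio 40/28 ≈ 1.429 — close to the ISO √2 ≈ 1.414.
In the C-series (envelope sizes, between A and B): C10 = 28 × 40 mm.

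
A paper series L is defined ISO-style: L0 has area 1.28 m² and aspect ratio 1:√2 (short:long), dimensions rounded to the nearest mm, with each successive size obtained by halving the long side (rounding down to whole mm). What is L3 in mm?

336 × 475 mm

Let L0's short side be w mm. w · w√2 = 1.28 m² = 1,280,000 mm², so w ≈ 951.4 mm and w√2 ≈ 1345.4 mm → L0 = 951 × 1345 mm.
L1: ⌊1345/2⌋ × 951 = 672 × 951 mm
L2: ⌊951/2⌋ × 672 = 475 × 672 mm
L3: ⌊672/2⌋ × 475 = 336 × 475 mm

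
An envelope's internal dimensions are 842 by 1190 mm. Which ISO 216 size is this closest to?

A0 (841 × 1189 mm)

Aspect ratio 1190/842 ≈ 1.413 — close to the ISO √2 ≈ 1.414.
In the A-series (A0 area = 1 m²): A0 = 841 × 1189 mm.
Off by 2 mm total — nearest standard size.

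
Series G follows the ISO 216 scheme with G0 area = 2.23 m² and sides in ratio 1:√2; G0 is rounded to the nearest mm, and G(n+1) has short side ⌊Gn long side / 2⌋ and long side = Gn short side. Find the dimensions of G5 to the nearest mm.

222 × 314 mm

Let G0's short side be w mm. w · w√2 = 2.23 m² = 2,230,000 mm², so w ≈ 1255.7 mm and w√2 ≈ 1775.9 mm → G0 = 1256 × 1776 mm.
G1: ⌊1776/2⌋ × 1256 = 888 × 1256 mm
G2: ⌊1256/2⌋ × 888 = 628 × 888 mm
G3: ⌊888/2⌋ × 628 = 444 × 628 mm
G4: ⌊628/2⌋ × 444 = 314 × 444 mm
G5: ⌊444/2⌋ × 314 = 222 × 314 mm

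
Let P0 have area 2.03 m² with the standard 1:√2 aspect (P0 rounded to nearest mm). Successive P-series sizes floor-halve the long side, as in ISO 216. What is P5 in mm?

211 × 299 mm

Let P0's short side be w mm. w · w√2 = 2.03 m² = 2,030,000 mm², so w ≈ 1198.1 mm and w√2 ≈ 1694.4 mm → P0 = 1198 × 1694 mm.
P1: ⌊1694/2⌋ × 1198 = 847 × 1198 mm
P2: ⌊1198/2⌋ × 847 = 599 × 847 mm
P3: ⌊847/2⌋ × 599 = 423 × 599 mm
P4: ⌊599/2⌋ × 423 = 299 × 423 mm
P5: ⌊423/2⌋ × 299 = 211 × 299 mm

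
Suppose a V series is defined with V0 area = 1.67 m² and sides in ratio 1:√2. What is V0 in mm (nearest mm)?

Let the short side be w mm. Then w · w√2 = 1.67 m² = 1,670,000 mm².
w² = 1,670,000/√2, so w ≈ 1086.7 mm; long side = w√2 ≈ 1536.8 mm.

1087 × 1537 mm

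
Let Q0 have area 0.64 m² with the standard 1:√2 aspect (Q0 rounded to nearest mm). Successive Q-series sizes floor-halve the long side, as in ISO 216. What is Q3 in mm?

Let Q0's short side be w mm. w · w√2 = 0.64 m² = 640,000 mm², so w ≈ 672.7 mm and w√2 ≈ 951.4 mm → Q0 = 673 × 951 mm.
Q1: ⌊951/2⌋ × 673 = 475 × 673 mm
Q2: ⌊673/2⌋ × 475 = 336 × 475 mm
Q3: ⌊475/2⌋ × 336 = 237 × 336 mm

237 × 336 mm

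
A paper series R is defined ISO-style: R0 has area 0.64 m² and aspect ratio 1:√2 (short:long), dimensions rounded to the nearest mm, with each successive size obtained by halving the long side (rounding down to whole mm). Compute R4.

168 × 237 mm

Let R0's short side be w mm. w · w√2 = 0.64 m² = 640,000 mm², so w ≈ 672.7 mm and w√2 ≈ 951.4 mm → R0 = 673 × 951 mm.
R1: ⌊951/2⌋ × 673 = 475 × 673 mm
R2: ⌊673/2⌋ × 475 = 336 × 475 mm
R3: ⌊475/2⌋ × 336 = 237 × 336 mm
R4: ⌊336/2⌋ × 237 = 168 × 237 mm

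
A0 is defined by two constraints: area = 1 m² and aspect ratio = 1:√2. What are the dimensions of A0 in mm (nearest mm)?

Let the short side be w mm. Then the long side is w√2 and w · w√2 = 10⁶ mm².
w² = 10⁶/√2, so w = 1000 / 2^(1/4) ≈ 840.9 mm; long side = 1000 · 2^(1/4) ≈ 1189.2 mm.

841 × 1189 mm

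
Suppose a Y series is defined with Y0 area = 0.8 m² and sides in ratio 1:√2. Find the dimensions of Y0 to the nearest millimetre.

Let the short side be w mm. Then w · w√2 = 0.8 m² = 800,000 mm².
w² = 800,000/√2, so w ≈ 752.1 mm; long side = w√2 ≈ 1063.7 mm.

752 × 1064 mm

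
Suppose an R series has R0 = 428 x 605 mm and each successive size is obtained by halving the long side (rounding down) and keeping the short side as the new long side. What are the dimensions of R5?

R1: ⌊605/2⌋ × 428 = 302 × 428 mm
R2: ⌊428/2⌋ × 302 = 214 × 302 mm
R3: ⌊302/2⌋ × 214 = 151 × 214 mm
R4: ⌊214/2⌋ × 151 = 107 × 151 mm
R5: ⌊151/2⌋ × 107 = 75 × 107 mm

75 × 107 mm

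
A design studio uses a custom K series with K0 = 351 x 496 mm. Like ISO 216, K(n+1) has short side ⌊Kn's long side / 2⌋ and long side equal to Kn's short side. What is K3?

124 × 175 mm

K1 = 248 × 351 mm (from K0 by 1 halving).
K2: ⌊351/2⌋ × 248 = 175 × 248 mm
K3: ⌊248/2⌋ × 175 = 124 × 175 mm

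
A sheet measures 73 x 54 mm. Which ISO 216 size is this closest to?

A8 (52 × 74 mm)

Aspect ratio 73/54 ≈ 1.352 (ISO target is √2 ≈ 1.414).
In the A-series (A0 area = 1 m²): A8 = 52 × 74 mm.
Off by 3 mm total — nearest standard size.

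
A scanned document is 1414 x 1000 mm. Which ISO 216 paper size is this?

Aspect ratio 1414/1000 ≈ 1.414 — close to the ISO √2 ≈ 1.414.
In the B-series (B0 = 1000 × 1414 mm): B0 = 1000 × 1414 mm.

B0 (1000 × 1414 mm)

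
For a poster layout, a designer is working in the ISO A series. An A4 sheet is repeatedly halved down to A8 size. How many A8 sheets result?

A4 = 210 × 297 mm; A8 = 52 × 74 mm.
Each halving step doubles the count; 4 steps from A4 to A8.
2^4 = 16.

16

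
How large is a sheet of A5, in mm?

148 × 210 mm

A0 = 841 × 1189 mm (A0 has area 1 m², aspect 1:√2).
A1: ⌊1189/2⌋ × 841 = 594 × 841 mm
A2: ⌊841/2⌋ × 594 = 420 × 594 mm
A3: ⌊594/2⌋ × 420 = 297 × 420 mm
A4: ⌊420/2⌋ × 297 = 210 × 297 mm
A5: ⌊297/2⌋ × 210 = 148 × 210 mm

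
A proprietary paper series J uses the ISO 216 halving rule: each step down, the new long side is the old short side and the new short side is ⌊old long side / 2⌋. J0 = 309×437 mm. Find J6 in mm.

38 × 54 mm

J1 = 218 × 309 mm (from J0 by 1 halving).
J2: ⌊309/2⌋ × 218 = 154 × 218 mm
J3: ⌊218/2⌋ × 154 = 109 × 154 mm
J4: ⌊154/2⌋ × 109 = 77 × 109 mm
J5: ⌊109/2⌋ × 77 = 54 × 77 mm
J6: ⌊77/2⌋ × 54 = 38 × 54 mm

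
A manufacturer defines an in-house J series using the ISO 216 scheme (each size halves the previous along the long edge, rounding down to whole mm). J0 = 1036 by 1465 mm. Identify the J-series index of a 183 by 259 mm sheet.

J5

J0: 1036 × 1465 mm
J1: 732 × 1036 mm
J2: 518 × 732 mm
J3: 366 × 518 mm
J4: 259 × 366 mm
J5: 183 × 259 mm
J6: 129 × 183 mm
→ matches J5.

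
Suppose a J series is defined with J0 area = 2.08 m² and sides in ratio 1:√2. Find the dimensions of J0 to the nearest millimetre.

1213 × 1715 mm

Let the short side be w mm. Then w · w√2 = 2.08 m² = 2,080,000 mm².
w² = 2,080,000/√2, so w ≈ 1212.8 mm; long side = w√2 ≈ 1715.1 mm.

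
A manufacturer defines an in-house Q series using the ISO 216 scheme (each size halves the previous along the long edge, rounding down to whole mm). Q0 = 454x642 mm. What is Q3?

160 × 227 mm

Q1: ⌊642/2⌋ × 454 = 321 × 454 mm
Q2: ⌊454/2⌋ × 321 = 227 × 321 mm
Q3: ⌊321/2⌋ × 227 = 160 × 227 mm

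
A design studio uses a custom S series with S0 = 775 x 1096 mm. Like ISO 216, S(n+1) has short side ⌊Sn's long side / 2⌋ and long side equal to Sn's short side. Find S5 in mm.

S1 = 548 × 775 mm (from S0 by 1 halving).
S2: ⌊775/2⌋ × 548 = 387 × 548 mm
S3: ⌊548/2⌋ × 387 = 274 × 387 mm
S4: ⌊387/2⌋ × 274 = 193 × 274 mm
S5: ⌊274/2⌋ × 193 = 137 × 193 mm

137 × 193 mm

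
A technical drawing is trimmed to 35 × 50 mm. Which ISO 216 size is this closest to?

Aspect ratio 50/35 ≈ 1.429 — close to the ISO √2 ≈ 1.414.
In the A-series (A0 area = 1 m²): A9 = 37 × 52 mm.
Off by 4 mm total — nearest standard size.

A9 (37 × 52 mm)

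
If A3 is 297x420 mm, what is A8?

A4: ⌊420/2⌋ × 297 = 210 × 297 mm
A5: ⌊297/2⌋ × 210 = 148 × 210 mm
A6: ⌊210/2⌋ × 148 = 105 × 148 mm
A7: ⌊148/2⌋ × 105 = 74 × 105 mm
A8: ⌊105/2⌋ × 74 = 52 × 74 mm

52 × 74 mm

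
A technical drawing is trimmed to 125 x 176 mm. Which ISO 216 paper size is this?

B6 (125 × 176 mm)

Aspect ratio 176/125 ≈ 1.408 — close to the ISO √2 ≈ 1.414.
In the B-series (B0 = 1000 × 1414 mm): B6 = 125 × 176 mm.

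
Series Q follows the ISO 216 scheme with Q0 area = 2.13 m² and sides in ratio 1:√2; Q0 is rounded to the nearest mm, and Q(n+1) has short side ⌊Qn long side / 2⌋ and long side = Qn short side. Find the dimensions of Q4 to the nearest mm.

306 × 434 mm

Let Q0's short side be w mm. w · w√2 = 2.13 m² = 2,130,000 mm², so w ≈ 1227.2 mm and w√2 ≈ 1735.6 mm → Q0 = 1227 × 1736 mm.
Q1: ⌊1736/2⌋ × 1227 = 868 × 1227 mm
Q2: ⌊1227/2⌋ × 868 = 613 × 868 mm
Q3: ⌊868/2⌋ × 613 = 434 × 613 mm
Q4: ⌊613/2⌋ × 434 = 306 × 434 mm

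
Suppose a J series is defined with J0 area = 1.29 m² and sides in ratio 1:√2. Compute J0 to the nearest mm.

Let the short side be w mm. Then w · w√2 = 1.29 m² = 1,290,000 mm².
w² = 1,290,000/√2, so w ≈ 955.1 mm; long side = w√2 ≈ 1350.7 mm.

955 × 1351 mm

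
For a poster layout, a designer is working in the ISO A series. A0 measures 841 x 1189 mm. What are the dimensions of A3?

A1: ⌊1189/2⌋ × 841 = 594 × 841 mm
A2: ⌊841/2⌋ × 594 = 420 × 594 mm
A3: ⌊594/2⌋ × 420 = 297 × 420 mm

297 × 420 mm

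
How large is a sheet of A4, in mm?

210 × 297 mm

A0 = 841 × 1189 mm (A0 has area 1 m², aspect 1:√2).
A1: ⌊1189/2⌋ × 841 = 594 × 841 mm
A2: ⌊841/2⌋ × 594 = 420 × 594 mm
A3: ⌊594/2⌋ × 420 = 297 × 420 mm
A4: ⌊420/2⌋ × 297 = 210 × 297 mm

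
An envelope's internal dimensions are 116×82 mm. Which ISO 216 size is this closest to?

C7 (81 × 114 mm)

Aspect ratio 116/82 ≈ 1.415 — close to the ISO √2 ≈ 1.414.
In the C-series (envelope sizes, between A and B): C7 = 81 × 114 mm.
Off by 3 mm total — nearest standard size.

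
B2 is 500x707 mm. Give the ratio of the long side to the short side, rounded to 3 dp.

707 / 500 = 1.414
Matches √2 ≈ 1.414 — the ISO 216 defining ratio.

1.414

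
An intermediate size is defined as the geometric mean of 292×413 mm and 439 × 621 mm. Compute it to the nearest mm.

358 × 506 mm

Short side: √(292 · 439) = √128188 ≈ 358.0 → 358 mm
Long side: √(413 · 621) = √256473 ≈ 506.4 → 506 mm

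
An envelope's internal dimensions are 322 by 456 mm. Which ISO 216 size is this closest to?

C3 (324 × 458 mm)

Aspect ratio 456/322 ≈ 1.416 — close to the ISO √2 ≈ 1.414.
In the C-series (envelope sizes, between A and B): C3 = 324 × 458 mm.
Off by 4 mm total — nearest standard size.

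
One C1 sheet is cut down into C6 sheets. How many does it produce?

Each ISO step halves the sheet: 1 × C1 → 2 × C2 → 4 × C3 → 8 × C4 → …
From C1 to C6 is 5 halving steps: 2^5 = 32.

32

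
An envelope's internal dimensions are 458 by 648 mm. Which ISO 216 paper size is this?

Aspect ratio 648/458 ≈ 1.415 — close to the ISO √2 ≈ 1.414.
In the C-series (envelope sizes, between A and B): C2 = 458 × 648 mm.

C2 (458 × 648 mm)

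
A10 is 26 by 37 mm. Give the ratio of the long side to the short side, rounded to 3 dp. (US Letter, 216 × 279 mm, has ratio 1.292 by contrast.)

37 / 26 = 1.423
ISO 216 targets √2 ≈ 1.414; the +0.009 deviation is from mm rounding.

1.423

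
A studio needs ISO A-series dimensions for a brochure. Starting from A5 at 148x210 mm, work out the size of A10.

26 × 37 mm

A6: ⌊210/2⌋ × 148 = 105 × 148 mm
A7: ⌊148/2⌋ × 105 = 74 × 105 mm
A8: ⌊105/2⌋ × 74 = 52 × 74 mm
A9: ⌊74/2⌋ × 52 = 37 × 52 mm
A10: ⌊52/2⌋ × 37 = 26 × 37 mm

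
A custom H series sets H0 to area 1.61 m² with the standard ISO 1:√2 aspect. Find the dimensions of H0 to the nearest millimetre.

Let the short side be w mm. Then w · w√2 = 1.61 m² = 1,610,000 mm².
w² = 1,610,000/√2, so w ≈ 1067.0 mm; long side = w√2 ≈ 1508.9 mm.

1067 × 1509 mm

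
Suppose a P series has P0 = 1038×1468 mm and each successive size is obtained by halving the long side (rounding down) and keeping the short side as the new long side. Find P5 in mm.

P1: ⌊1468/2⌋ × 1038 = 734 × 1038 mm
P2: ⌊1038/2⌋ × 734 = 519 × 734 mm
P3: ⌊734/2⌋ × 519 = 367 × 519 mm
P4: ⌊519/2⌋ × 367 = 259 × 367 mm
P5: ⌊367/2⌋ × 259 = 183 × 259 mm

183 × 259 mm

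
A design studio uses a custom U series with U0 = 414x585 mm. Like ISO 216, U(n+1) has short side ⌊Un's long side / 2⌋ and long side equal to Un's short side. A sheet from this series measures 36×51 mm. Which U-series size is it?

U7

U0: 414 × 585 mm
U1: 292 × 414 mm
U2: 207 × 292 mm
U3: 146 × 207 mm
U4: 103 × 146 mm
U5: 73 × 103 mm
U6: 51 × 73 mm
U7: 36 × 51 mm
U8: 25 × 36 mm
→ matches U7.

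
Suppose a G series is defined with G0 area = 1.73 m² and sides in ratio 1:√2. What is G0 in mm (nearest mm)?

1106 × 1564 mm

Let the short side be w mm. Then w · w√2 = 1.73 m² = 1,730,000 mm².
w² = 1,730,000/√2, so w ≈ 1106.0 mm; long side = w√2 ≈ 1564.2 mm.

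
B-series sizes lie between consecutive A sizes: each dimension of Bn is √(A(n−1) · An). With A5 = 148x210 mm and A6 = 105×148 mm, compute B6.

Short side: √(148 · 105) = √15540 ≈ 124.7 → 125 mm
Long side: √(210 · 148) = √31080 ≈ 176.3 → 176 mm

125 × 176 mm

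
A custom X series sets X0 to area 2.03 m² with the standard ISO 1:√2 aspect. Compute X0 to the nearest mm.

1198 × 1694 mm

Let the short side be w mm. Then w · w√2 = 2.03 m² = 2,030,000 mm².
w² = 2,030,000/√2, so w ≈ 1198.1 mm; long side = w√2 ≈ 1694.4 mm.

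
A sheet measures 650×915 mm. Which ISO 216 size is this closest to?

Aspect ratio 915/650 ≈ 1.408 — close to the ISO √2 ≈ 1.414.
In the C-series (envelope sizes, between A and B): C1 = 648 × 917 mm.
Off by 4 mm total — nearest standard size.

C1 (648 × 917 mm)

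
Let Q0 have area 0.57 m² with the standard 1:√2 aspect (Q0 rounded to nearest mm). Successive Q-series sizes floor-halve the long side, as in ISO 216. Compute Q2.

317 × 449 mm

Let Q0's short side be w mm. w · w√2 = 0.57 m² = 570,000 mm², so w ≈ 634.9 mm and w√2 ≈ 897.8 mm → Q0 = 635 × 898 mm.
Q1: ⌊898/2⌋ × 635 = 449 × 635 mm
Q2: ⌊635/2⌋ × 449 = 317 × 449 mm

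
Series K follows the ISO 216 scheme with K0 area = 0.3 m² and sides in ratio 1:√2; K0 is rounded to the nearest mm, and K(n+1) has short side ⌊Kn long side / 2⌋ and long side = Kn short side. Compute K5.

Let K0's short side be w mm. w · w√2 = 0.3 m² = 300,000 mm², so w ≈ 460.6 mm and w√2 ≈ 651.4 mm → K0 = 461 × 651 mm.
K1: ⌊651/2⌋ × 461 = 325 × 461 mm
K2: ⌊461/2⌋ × 325 = 230 × 325 mm
K3: ⌊325/2⌋ × 230 = 162 × 230 mm
K4: ⌊230/2⌋ × 162 = 115 × 162 mm
K5: ⌊162/2⌋ × 115 = 81 × 115 mm

81 × 115 mm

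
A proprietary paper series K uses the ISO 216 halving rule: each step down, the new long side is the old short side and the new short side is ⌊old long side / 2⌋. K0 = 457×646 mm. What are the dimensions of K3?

K1: ⌊646/2⌋ × 457 = 323 × 457 mm
K2: ⌊457/2⌋ × 323 = 228 × 323 mm
K3: ⌊323/2⌋ × 228 = 161 × 228 mm

161 × 228 mm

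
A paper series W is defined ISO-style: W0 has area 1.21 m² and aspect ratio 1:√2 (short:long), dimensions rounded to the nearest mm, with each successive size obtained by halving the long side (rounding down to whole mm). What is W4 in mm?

231 × 327 mm

Let W0's short side be w mm. w · w√2 = 1.21 m² = 1,210,000 mm², so w ≈ 925.0 mm and w√2 ≈ 1308.1 mm → W0 = 925 × 1308 mm.
W1: ⌊1308/2⌋ × 925 = 654 × 925 mm
W2: ⌊925/2⌋ × 654 = 462 × 654 mm
W3: ⌊654/2⌋ × 462 = 327 × 462 mm
W4: ⌊462/2⌋ × 327 = 231 × 327 mm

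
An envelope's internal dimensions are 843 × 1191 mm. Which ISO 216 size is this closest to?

A0 (841 × 1189 mm)

Aspect ratio 1191/843 ≈ 1.413 — close to the ISO √2 ≈ 1.414.
In the A-series (A0 area = 1 m²): A0 = 841 × 1189 mm.
Off by 4 mm total — nearest standard size.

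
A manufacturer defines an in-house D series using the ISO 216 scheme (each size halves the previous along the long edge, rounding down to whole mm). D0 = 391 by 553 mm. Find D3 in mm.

D1: ⌊553/2⌋ × 391 = 276 × 391 mm
D2: ⌊391/2⌋ × 276 = 195 × 276 mm
D3: ⌊276/2⌋ × 195 = 138 × 195 mm

138 × 195 mm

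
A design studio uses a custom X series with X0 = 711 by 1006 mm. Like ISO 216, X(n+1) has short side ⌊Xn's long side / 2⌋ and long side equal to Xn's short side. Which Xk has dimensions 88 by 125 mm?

X0: 711 × 1006 mm
X1: 503 × 711 mm
X2: 355 × 503 mm
X3: 251 × 355 mm
X4: 177 × 251 mm
X5: 125 × 177 mm
X6: 88 × 125 mm
X7: 62 × 88 mm
→ matches X6.

X6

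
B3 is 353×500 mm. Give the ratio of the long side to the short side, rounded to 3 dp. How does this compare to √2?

500 / 353 = 1.416
ISO 216 targets √2 ≈ 1.414; the +0.002 deviation is from mm rounding.

1.416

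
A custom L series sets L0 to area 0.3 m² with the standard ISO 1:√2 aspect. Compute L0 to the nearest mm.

461 × 651 mm

Let the short side be w mm. Then w · w√2 = 0.3 m² = 300,000 mm².
w² = 300,000/√2, so w ≈ 460.6 mm; long side = w√2 ≈ 651.4 mm.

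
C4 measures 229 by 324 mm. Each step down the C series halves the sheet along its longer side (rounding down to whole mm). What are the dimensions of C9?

40 × 57 mm

C5: ⌊324/2⌋ × 229 = 162 × 229 mm
C6: ⌊229/2⌋ × 162 = 114 × 162 mm
C7: ⌊162/2⌋ × 114 = 81 × 114 mm
C8: ⌊114/2⌋ × 81 = 57 × 81 mm
C9: ⌊81/2⌋ × 57 = 40 × 57 mm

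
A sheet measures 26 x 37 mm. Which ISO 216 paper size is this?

Aspect ratio 37/26 ≈ 1.423 — close to the ISO √2 ≈ 1.414.
In the A-series (A0 area = 1 m²): A10 = 26 × 37 mm.

A10 (26 × 37 mm)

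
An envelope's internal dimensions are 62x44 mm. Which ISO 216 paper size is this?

B9 (44 × 62 mm)

Aspect ratio 62/44 ≈ 1.409 — close to the ISO √2 ≈ 1.414.
In the B-series (B0 = 1000 × 1414 mm): B9 = 44 × 62 mm.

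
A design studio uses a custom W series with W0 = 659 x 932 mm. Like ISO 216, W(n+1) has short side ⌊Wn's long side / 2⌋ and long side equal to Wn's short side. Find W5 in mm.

W1: ⌊932/2⌋ × 659 = 466 × 659 mm
W2: ⌊659/2⌋ × 466 = 329 × 466 mm
W3: ⌊466/2⌋ × 329 = 233 × 329 mm
W4: ⌊329/2⌋ × 233 = 164 × 233 mm
W5: ⌊233/2⌋ × 164 = 116 × 164 mm

116 × 164 mm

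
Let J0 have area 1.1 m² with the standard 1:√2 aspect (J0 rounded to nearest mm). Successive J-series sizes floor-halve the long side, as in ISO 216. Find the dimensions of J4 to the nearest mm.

Let J0's short side be w mm. w · w√2 = 1.1 m² = 1,100,000 mm², so w ≈ 881.9 mm and w√2 ≈ 1247.3 mm → J0 = 882 × 1247 mm.
J1: ⌊1247/2⌋ × 882 = 623 × 882 mm
J2: ⌊882/2⌋ × 623 = 441 × 623 mm
J3: ⌊623/2⌋ × 441 = 311 × 441 mm
J4: ⌊441/2⌋ × 311 = 220 × 311 mm

220 × 311 mm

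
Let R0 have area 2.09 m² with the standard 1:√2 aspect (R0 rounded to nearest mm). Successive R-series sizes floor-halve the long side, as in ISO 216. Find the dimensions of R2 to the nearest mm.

Let R0's short side be w mm. w · w√2 = 2.09 m² = 2,090,000 mm², so w ≈ 1215.7 mm and w√2 ≈ 1719.2 mm → R0 = 1216 × 1719 mm.
R1: ⌊1719/2⌋ × 1216 = 859 × 1216 mm
R2: ⌊1216/2⌋ × 859 = 608 × 859 mm

608 × 859 mm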